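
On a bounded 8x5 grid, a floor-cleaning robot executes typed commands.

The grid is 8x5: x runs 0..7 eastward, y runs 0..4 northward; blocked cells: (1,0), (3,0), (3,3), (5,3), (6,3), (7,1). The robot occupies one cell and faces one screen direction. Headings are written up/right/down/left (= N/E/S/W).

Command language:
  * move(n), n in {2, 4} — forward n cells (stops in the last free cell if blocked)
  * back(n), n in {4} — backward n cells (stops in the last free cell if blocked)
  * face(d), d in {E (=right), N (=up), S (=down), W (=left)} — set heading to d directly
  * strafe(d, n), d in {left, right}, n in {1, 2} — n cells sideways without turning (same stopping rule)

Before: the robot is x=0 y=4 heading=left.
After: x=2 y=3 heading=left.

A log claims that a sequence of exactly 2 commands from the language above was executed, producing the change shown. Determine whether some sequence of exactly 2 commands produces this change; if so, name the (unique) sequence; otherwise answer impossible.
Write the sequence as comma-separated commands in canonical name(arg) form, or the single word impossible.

key: back(4) is stopped early by the blocked cell at (3,3)
begin: x=0 y=4 heading=left
1. strafe(left, 1) → x=0 y=3 heading=left
2. back(4) → x=2 y=3 heading=left
uniquely the one of 121 2-step routes that fits.

strafe(left, 1), back(4)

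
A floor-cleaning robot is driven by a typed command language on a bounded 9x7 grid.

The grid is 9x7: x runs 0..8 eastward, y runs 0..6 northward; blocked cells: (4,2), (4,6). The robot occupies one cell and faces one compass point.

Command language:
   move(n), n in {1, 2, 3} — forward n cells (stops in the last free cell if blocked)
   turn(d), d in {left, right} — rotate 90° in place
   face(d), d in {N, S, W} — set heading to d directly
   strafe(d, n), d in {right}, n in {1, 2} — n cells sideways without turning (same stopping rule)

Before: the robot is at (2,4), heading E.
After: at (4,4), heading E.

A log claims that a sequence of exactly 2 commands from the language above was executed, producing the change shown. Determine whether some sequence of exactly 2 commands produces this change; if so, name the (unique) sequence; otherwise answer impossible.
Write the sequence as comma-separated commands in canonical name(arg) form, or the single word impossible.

key: still facing E at the end — nothing in the sequence rotates
t0: at (2,4), heading E
1. move(1) → at (3,4), heading E
2. move(1) → at (4,4), heading E
all 100 alternatives checked — unique.

move(1), move(1)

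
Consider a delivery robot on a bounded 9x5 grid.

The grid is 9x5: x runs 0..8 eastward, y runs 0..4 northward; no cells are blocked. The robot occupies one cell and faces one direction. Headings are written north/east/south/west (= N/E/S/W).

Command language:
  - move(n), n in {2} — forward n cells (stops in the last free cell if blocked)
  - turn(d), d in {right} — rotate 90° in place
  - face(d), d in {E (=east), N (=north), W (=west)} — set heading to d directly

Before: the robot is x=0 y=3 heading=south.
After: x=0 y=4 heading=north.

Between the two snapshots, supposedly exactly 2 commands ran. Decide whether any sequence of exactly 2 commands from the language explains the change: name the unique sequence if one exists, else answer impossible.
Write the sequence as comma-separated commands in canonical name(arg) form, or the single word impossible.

face(N), move(2)

key: running move(2) before face(N) would end elsewhere — order is forced
initial: x=0 y=3 heading=south
step 1 (face(N)): x=0 y=3 heading=north
step 2 (move(2)): x=0 y=4 heading=north
all 25 alternatives checked — unique.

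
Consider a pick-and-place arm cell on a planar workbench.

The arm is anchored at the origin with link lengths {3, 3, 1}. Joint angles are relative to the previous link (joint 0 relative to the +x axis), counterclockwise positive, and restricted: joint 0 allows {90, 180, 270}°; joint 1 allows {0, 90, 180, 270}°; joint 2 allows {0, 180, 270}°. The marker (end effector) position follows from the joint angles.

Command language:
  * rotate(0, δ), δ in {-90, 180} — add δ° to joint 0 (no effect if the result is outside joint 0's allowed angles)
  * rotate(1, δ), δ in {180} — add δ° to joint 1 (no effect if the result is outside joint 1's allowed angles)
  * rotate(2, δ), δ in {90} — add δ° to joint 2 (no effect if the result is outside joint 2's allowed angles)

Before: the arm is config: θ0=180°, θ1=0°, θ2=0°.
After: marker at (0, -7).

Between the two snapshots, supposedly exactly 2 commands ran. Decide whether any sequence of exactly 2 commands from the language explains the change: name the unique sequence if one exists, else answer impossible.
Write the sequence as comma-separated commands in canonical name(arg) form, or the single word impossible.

rotate(0, -90), rotate(0, 180)

key: order matters: swapping rotate(0, -90) and rotate(0, 180) lands elsewhere
start: config: θ0=180°, θ1=0°, θ2=0°
1. rotate(0, -90) → config: θ0=90°, θ1=0°, θ2=0°
2. rotate(0, 180) → config: θ0=270°, θ1=0°, θ2=0°
no other 2-command option fits: unique.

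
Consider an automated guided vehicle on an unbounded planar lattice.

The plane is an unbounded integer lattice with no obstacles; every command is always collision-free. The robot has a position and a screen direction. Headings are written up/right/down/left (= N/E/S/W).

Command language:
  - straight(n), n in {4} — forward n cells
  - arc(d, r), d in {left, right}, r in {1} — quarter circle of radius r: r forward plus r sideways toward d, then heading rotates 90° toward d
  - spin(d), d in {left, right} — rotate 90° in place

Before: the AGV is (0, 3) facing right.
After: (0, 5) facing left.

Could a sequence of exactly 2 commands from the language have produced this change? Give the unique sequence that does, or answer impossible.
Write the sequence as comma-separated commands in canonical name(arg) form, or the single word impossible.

arc(left, 1), arc(left, 1)

key: cell and facing (now W) both changed — the 2 commands mix motion and turning
from: (0, 3) facing right
t=1 arc(left, 1) ⇒ (1, 4) facing up
t=2 arc(left, 1) ⇒ (0, 5) facing left
no rival 2-sequence matches.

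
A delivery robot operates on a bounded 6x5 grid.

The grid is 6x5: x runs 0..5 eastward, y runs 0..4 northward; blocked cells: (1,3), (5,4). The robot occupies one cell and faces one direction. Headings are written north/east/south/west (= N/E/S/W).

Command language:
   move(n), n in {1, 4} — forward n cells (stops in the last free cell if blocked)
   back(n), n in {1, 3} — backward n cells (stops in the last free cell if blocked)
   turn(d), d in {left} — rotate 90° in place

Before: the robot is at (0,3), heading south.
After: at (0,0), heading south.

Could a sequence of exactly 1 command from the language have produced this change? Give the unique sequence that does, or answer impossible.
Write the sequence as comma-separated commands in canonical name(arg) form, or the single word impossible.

key: move(4) runs into the grid edge before its full distance
begin: at (0,3), heading south
t=1 move(4) ⇒ at (0,0), heading south
uniquely the one of 5 1-step routes that fits.

move(4)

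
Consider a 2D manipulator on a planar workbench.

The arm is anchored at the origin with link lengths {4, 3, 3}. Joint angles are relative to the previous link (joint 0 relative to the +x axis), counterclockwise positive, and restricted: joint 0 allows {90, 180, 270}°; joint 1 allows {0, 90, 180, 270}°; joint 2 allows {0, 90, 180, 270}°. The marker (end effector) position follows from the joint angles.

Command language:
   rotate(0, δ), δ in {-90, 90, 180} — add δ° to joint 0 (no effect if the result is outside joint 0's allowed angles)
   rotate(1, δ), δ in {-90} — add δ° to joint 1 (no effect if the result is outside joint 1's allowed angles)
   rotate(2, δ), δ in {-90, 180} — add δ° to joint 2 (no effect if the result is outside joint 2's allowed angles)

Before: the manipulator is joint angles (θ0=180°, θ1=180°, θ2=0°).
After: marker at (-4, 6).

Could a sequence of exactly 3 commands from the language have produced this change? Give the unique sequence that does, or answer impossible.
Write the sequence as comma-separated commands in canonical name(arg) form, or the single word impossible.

begin: joint angles (θ0=180°, θ1=180°, θ2=0°)
t=1 rotate(1, -90) ⇒ joint angles (θ0=180°, θ1=90°, θ2=0°)
t=2 rotate(1, -90) ⇒ joint angles (θ0=180°, θ1=0°, θ2=0°)
t=3 rotate(1, -90) ⇒ joint angles (θ0=180°, θ1=270°, θ2=0°)
no other 3-command option fits: unique.

rotate(1, -90), rotate(1, -90), rotate(1, -90)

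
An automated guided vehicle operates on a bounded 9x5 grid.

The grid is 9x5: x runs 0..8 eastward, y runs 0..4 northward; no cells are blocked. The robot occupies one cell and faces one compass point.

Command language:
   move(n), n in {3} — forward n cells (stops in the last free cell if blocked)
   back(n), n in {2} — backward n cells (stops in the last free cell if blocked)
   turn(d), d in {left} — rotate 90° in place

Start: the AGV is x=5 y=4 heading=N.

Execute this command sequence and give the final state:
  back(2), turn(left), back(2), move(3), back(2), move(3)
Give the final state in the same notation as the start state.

begin: x=5 y=4 heading=N
step 1 (back(2)): x=5 y=2 heading=N
step 2 (turn(left)): x=5 y=2 heading=W
step 3 (back(2)): x=7 y=2 heading=W
step 4 (move(3)): x=4 y=2 heading=W
step 5 (back(2)): x=6 y=2 heading=W
step 6 (move(3)): x=3 y=2 heading=W

x=3 y=2 heading=W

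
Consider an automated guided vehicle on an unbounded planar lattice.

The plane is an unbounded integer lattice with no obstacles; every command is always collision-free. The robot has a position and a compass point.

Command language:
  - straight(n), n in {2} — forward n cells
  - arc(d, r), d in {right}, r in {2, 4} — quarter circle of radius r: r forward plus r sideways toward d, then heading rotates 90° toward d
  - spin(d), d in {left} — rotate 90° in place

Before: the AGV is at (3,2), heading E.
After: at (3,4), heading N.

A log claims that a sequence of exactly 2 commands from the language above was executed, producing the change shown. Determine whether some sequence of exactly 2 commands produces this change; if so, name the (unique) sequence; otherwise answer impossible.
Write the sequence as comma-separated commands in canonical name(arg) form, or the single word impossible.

key: cell and facing (now N) both changed — the 2 commands mix motion and turning
initial: at (3,2), heading E
t=1 spin(left) ⇒ at (3,2), heading N
t=2 straight(2) ⇒ at (3,4), heading N
all 16 alternatives checked — unique.

spin(left), straight(2)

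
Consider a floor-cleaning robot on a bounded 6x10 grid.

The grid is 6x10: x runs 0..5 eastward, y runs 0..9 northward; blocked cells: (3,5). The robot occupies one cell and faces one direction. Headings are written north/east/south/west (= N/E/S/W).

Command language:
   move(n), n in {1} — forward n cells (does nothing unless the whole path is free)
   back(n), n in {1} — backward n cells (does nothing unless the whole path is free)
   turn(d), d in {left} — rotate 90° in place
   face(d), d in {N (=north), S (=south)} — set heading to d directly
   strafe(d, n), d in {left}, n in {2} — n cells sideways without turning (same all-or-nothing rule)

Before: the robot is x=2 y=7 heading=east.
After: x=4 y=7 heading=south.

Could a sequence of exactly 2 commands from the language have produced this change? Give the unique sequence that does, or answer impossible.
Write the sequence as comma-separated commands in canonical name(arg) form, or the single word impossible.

face(S), strafe(left, 2)

key: running strafe(left, 2) before face(S) would end elsewhere — order is forced
begin: x=2 y=7 heading=east
[1] after face(S): x=2 y=7 heading=south
[2] after strafe(left, 2): x=4 y=7 heading=south
all 36 alternatives checked — unique.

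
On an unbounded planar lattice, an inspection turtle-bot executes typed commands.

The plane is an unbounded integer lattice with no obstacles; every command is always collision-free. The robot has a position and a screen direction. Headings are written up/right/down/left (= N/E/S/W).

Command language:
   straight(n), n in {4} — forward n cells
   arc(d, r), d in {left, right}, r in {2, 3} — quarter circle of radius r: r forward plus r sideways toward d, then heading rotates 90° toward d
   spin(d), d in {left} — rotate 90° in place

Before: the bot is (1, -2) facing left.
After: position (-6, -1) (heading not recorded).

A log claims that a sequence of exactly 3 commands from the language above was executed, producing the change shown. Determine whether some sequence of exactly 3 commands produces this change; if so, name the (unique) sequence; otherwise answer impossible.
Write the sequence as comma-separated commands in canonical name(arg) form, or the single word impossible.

key: order matters: swapping arc(right, 2) and arc(left, 3) lands elsewhere
initial: (1, -2) facing left
1. arc(right, 2) → (-1, 0) facing up
2. arc(left, 2) → (-3, 2) facing left
3. arc(left, 3) → (-6, -1) facing down
uniquely the one of 216 3-step routes that fits.

arc(right, 2), arc(left, 2), arc(left, 3)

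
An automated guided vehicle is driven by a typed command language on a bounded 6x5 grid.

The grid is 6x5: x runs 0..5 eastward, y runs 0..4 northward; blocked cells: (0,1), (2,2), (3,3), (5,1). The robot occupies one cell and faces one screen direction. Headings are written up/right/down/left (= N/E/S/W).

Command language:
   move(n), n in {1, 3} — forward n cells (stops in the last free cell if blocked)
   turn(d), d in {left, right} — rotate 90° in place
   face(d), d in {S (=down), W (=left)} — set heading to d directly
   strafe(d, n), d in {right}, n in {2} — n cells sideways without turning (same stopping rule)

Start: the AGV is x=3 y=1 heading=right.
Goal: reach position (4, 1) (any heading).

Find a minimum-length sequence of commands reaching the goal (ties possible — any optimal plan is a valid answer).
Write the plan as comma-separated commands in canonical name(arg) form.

move(3)

t0: x=3 y=1 heading=right
1. move(3) → x=4 y=1 heading=right
no 0-step plan works, so 1 is optimal.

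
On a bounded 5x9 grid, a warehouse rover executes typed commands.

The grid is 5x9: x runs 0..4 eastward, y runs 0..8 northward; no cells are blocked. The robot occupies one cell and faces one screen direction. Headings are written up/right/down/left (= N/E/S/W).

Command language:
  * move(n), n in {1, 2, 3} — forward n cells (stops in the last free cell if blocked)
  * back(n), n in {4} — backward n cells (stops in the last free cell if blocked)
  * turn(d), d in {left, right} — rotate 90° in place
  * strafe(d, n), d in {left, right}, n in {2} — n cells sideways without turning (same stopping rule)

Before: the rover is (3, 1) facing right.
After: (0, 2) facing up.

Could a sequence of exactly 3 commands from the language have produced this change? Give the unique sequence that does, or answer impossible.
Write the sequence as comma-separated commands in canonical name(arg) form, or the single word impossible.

key: back(4) runs into the grid edge before its full distance
start: (3, 1) facing right
step 1 (back(4)): (0, 1) facing right
step 2 (turn(left)): (0, 1) facing up
step 3 (move(1)): (0, 2) facing up
all 512 alternatives checked — unique.

back(4), turn(left), move(1)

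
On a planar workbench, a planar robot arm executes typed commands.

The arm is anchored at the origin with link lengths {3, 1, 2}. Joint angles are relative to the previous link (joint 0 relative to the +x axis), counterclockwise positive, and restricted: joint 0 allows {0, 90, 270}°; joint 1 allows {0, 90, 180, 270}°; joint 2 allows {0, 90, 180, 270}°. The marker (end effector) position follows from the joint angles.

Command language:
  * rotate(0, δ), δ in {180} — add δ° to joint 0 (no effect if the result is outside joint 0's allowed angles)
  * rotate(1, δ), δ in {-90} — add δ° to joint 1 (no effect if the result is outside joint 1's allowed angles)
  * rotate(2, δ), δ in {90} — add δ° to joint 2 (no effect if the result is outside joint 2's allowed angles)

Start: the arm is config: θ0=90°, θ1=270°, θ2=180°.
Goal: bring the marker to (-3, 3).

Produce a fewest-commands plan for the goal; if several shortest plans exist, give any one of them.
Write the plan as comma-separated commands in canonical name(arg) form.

rotate(2, 90), rotate(2, 90), rotate(1, -90), rotate(1, -90)

t0: config: θ0=90°, θ1=270°, θ2=180°
[1] after rotate(2, 90): config: θ0=90°, θ1=270°, θ2=270°
[2] after rotate(2, 90): config: θ0=90°, θ1=270°, θ2=0°
[3] after rotate(1, -90): config: θ0=90°, θ1=180°, θ2=0°
[4] after rotate(1, -90): config: θ0=90°, θ1=90°, θ2=0°
minimal: 4 command(s), checked below 4.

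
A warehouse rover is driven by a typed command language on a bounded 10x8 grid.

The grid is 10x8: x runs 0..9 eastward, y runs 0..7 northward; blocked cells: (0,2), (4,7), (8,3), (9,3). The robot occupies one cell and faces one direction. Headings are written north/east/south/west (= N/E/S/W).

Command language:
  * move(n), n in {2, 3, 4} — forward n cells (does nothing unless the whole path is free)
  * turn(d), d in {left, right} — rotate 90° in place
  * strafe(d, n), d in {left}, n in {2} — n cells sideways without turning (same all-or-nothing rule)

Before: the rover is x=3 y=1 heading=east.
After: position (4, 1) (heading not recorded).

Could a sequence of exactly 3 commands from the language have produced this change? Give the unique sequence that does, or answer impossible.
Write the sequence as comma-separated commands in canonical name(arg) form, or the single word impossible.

key: order matters: swapping move(3) and strafe(left, 2) lands elsewhere
t0: x=3 y=1 heading=east
1. move(3) → x=6 y=1 heading=east
2. turn(left) → x=6 y=1 heading=north
3. strafe(left, 2) → x=4 y=1 heading=north
all 216 alternatives checked — unique.

move(3), turn(left), strafe(left, 2)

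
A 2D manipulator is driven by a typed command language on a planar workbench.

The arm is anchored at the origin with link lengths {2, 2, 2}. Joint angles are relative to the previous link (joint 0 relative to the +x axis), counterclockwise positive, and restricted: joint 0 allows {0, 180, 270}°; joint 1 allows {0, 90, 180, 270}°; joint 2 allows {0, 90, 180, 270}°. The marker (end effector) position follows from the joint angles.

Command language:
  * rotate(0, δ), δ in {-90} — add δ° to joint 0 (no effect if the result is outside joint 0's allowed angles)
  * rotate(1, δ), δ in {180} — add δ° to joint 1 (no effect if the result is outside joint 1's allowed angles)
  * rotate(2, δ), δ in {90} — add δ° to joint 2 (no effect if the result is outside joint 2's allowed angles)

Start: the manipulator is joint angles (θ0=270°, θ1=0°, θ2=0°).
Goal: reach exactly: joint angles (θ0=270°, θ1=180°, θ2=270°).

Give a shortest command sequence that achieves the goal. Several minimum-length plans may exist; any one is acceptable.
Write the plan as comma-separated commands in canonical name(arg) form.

rotate(1, 180), rotate(2, 90), rotate(2, 90), rotate(2, 90)

start: joint angles (θ0=270°, θ1=0°, θ2=0°)
t=1 rotate(1, 180) ⇒ joint angles (θ0=270°, θ1=180°, θ2=0°)
t=2 rotate(2, 90) ⇒ joint angles (θ0=270°, θ1=180°, θ2=90°)
t=3 rotate(2, 90) ⇒ joint angles (θ0=270°, θ1=180°, θ2=180°)
t=4 rotate(2, 90) ⇒ joint angles (θ0=270°, θ1=180°, θ2=270°)
no 3-step plan works, so 4 is optimal.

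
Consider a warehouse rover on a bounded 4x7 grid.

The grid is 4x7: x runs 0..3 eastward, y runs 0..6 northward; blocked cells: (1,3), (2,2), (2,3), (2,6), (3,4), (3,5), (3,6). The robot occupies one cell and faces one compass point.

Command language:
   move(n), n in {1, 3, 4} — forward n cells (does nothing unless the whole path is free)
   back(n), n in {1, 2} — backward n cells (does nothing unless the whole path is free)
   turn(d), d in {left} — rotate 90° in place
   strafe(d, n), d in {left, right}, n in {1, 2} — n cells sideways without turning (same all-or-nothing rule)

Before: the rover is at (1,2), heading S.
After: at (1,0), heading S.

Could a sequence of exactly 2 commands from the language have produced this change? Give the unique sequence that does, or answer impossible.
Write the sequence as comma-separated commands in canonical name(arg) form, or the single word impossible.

move(1), move(1)

key: still facing S at the end — nothing in the sequence rotates
from: at (1,2), heading S
[1] after move(1): at (1,1), heading S
[2] after move(1): at (1,0), heading S
all 100 alternatives checked — unique.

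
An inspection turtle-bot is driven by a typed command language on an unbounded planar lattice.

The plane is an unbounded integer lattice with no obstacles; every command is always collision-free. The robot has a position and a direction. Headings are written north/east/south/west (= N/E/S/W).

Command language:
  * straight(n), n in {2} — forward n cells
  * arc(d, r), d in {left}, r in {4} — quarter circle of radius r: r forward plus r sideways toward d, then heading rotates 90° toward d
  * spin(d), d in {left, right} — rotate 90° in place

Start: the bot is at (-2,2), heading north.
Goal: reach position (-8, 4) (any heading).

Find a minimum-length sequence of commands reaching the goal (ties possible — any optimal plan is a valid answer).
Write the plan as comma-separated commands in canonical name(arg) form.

start: at (-2,2), heading north
step 1 (arc(left, 4)): at (-6,6), heading west
step 2 (straight(2)): at (-8,6), heading west
step 3 (spin(left)): at (-8,6), heading south
step 4 (straight(2)): at (-8,4), heading south
shorter routes all fall short; 4 is best.

arc(left, 4), straight(2), spin(left), straight(2)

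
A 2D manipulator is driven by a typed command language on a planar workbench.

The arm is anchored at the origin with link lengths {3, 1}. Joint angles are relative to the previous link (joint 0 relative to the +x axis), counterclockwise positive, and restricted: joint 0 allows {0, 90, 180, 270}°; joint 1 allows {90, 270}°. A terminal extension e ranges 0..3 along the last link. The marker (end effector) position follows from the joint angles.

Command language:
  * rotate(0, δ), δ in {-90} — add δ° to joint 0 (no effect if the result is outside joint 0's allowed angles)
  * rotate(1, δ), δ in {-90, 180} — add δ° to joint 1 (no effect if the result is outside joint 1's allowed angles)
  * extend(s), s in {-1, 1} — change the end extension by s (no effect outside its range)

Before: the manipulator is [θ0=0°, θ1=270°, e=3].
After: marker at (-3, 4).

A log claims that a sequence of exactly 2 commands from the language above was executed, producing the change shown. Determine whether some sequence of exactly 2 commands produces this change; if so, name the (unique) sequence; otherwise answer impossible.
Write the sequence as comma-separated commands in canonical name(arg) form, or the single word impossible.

start: [θ0=0°, θ1=270°, e=3]
step 1 (rotate(0, -90)): [θ0=270°, θ1=270°, e=3]
step 2 (rotate(0, -90)): [θ0=180°, θ1=270°, e=3]
all 25 alternatives checked — unique.

rotate(0, -90), rotate(0, -90)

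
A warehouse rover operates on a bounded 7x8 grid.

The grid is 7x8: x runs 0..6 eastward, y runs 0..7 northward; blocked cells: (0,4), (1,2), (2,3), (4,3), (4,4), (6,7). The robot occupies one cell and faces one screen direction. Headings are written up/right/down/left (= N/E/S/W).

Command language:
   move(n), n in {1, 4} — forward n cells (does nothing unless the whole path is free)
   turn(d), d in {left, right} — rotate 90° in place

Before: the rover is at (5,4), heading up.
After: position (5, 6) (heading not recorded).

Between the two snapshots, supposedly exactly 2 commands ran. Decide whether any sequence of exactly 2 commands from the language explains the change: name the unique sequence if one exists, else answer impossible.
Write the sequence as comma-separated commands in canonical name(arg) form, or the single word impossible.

move(1), move(1)

start: at (5,4), heading up
[1] after move(1): at (5,5), heading up
[2] after move(1): at (5,6), heading up
no rival 2-sequence matches.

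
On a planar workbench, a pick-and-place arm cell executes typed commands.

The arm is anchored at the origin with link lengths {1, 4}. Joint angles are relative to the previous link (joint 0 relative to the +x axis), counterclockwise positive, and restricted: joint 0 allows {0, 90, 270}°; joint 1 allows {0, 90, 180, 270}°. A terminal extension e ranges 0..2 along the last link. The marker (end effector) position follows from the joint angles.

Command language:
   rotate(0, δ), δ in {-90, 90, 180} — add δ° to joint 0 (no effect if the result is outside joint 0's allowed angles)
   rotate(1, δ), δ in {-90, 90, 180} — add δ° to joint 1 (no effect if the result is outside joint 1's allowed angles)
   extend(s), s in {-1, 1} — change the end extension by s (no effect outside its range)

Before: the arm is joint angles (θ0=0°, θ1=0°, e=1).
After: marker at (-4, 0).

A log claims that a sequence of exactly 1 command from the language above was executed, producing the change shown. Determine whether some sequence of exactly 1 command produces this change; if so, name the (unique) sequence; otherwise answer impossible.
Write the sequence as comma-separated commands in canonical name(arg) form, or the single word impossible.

rotate(1, 180)

t0: joint angles (θ0=0°, θ1=0°, e=1)
[1] after rotate(1, 180): joint angles (θ0=0°, θ1=180°, e=1)
no rival 1-sequence matches.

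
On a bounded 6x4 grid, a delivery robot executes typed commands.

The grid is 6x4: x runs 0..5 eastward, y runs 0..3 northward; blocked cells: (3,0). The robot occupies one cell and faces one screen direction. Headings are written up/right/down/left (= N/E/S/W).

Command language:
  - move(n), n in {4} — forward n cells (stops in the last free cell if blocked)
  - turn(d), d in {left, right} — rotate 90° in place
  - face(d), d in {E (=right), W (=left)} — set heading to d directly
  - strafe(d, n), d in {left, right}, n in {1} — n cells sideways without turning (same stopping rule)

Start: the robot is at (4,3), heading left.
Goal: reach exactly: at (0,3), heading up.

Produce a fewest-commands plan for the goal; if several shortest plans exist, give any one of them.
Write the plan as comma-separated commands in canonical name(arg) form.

move(4), turn(right)

from: at (4,3), heading left
[1] after move(4): at (0,3), heading left
[2] after turn(right): at (0,3), heading up
minimal: 2 command(s), checked below 2.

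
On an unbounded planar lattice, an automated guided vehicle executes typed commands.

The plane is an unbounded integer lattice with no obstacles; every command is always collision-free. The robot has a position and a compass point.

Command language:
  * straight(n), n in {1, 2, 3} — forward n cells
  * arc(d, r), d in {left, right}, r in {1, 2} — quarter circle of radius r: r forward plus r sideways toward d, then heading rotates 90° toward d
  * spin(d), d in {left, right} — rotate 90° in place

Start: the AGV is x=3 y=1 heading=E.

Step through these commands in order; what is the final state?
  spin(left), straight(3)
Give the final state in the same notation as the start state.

begin: x=3 y=1 heading=E
1. spin(left) → x=3 y=1 heading=N
2. straight(3) → x=3 y=4 heading=N

x=3 y=4 heading=N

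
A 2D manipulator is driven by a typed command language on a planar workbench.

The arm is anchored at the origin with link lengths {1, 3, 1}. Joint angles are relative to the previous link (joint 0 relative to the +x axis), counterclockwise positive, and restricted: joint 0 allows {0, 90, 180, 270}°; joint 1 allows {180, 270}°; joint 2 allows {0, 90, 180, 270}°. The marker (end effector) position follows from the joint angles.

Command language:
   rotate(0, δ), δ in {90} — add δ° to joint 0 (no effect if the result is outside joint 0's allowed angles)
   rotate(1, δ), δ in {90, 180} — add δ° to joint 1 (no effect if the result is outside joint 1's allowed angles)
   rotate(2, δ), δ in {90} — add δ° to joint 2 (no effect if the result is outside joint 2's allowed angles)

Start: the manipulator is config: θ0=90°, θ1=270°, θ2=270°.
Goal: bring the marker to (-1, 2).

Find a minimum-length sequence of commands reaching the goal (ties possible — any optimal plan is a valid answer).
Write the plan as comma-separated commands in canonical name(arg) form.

rotate(0, 90), rotate(2, 90), rotate(2, 90), rotate(2, 90)

initial: config: θ0=90°, θ1=270°, θ2=270°
step 1 (rotate(0, 90)): config: θ0=180°, θ1=270°, θ2=270°
step 2 (rotate(2, 90)): config: θ0=180°, θ1=270°, θ2=0°
step 3 (rotate(2, 90)): config: θ0=180°, θ1=270°, θ2=90°
step 4 (rotate(2, 90)): config: θ0=180°, θ1=270°, θ2=180°
no 3-step plan works, so 4 is optimal.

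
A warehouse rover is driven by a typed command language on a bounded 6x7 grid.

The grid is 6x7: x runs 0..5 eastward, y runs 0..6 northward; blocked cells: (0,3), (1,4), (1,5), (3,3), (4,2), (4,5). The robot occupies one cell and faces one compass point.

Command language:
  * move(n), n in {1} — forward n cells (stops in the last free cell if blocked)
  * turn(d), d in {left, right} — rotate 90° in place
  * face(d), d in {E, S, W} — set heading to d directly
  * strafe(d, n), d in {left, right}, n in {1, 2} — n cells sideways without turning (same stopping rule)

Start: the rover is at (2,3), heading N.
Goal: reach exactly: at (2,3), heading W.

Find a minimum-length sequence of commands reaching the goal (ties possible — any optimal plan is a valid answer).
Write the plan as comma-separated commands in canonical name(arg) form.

initial: at (2,3), heading N
[1] after turn(left): at (2,3), heading W
no 0-step plan works, so 1 is optimal.

turn(left)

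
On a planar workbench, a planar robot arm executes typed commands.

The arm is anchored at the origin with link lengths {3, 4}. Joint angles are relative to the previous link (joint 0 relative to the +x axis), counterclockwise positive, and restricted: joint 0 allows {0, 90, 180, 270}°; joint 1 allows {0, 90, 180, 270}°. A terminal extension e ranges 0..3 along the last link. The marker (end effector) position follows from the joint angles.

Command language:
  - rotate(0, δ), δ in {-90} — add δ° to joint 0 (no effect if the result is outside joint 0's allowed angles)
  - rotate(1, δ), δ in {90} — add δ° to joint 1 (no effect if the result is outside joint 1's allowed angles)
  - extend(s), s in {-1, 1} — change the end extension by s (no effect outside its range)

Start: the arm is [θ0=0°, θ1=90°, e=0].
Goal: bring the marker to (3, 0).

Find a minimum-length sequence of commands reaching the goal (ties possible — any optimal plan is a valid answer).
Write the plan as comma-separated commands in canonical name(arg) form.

rotate(0, -90), rotate(0, -90), extend(1), extend(1), rotate(1, 90)

t0: [θ0=0°, θ1=90°, e=0]
[1] after rotate(0, -90): [θ0=270°, θ1=90°, e=0]
[2] after rotate(0, -90): [θ0=180°, θ1=90°, e=0]
[3] after extend(1): [θ0=180°, θ1=90°, e=1]
[4] after extend(1): [θ0=180°, θ1=90°, e=2]
[5] after rotate(1, 90): [θ0=180°, θ1=180°, e=2]
minimal: 5 command(s), checked below 5.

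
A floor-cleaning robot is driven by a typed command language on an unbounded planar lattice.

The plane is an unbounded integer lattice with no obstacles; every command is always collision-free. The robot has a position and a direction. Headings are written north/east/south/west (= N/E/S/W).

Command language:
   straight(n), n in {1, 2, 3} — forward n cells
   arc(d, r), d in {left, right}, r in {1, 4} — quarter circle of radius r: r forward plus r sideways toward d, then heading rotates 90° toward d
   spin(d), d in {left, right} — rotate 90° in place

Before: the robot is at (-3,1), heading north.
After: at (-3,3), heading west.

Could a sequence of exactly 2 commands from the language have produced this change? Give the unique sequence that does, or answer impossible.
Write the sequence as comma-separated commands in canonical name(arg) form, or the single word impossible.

straight(2), spin(left)

key: order matters: swapping straight(2) and spin(left) lands elsewhere
begin: at (-3,1), heading north
t=1 straight(2) ⇒ at (-3,3), heading north
t=2 spin(left) ⇒ at (-3,3), heading west
all 81 alternatives checked — unique.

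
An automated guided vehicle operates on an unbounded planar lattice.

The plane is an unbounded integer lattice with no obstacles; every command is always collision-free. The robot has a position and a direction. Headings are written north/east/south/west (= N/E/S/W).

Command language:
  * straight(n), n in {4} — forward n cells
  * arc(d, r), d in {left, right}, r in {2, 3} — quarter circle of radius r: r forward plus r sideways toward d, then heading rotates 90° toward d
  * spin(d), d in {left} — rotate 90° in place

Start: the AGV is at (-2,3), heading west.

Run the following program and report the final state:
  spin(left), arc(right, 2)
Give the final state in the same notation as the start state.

initial: at (-2,3), heading west
1. spin(left) → at (-2,3), heading south
2. arc(right, 2) → at (-4,1), heading west

at (-4,1), heading west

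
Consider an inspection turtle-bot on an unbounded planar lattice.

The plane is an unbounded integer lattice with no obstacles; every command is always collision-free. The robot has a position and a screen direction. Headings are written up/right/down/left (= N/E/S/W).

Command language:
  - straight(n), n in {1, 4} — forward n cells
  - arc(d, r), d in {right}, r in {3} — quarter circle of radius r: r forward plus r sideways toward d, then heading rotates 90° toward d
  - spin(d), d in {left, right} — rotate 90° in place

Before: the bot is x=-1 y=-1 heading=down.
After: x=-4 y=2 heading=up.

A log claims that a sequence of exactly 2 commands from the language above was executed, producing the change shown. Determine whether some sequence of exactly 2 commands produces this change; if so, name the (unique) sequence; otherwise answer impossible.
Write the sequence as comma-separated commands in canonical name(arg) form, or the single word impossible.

key: order matters: swapping spin(right) and arc(right, 3) lands elsewhere
start: x=-1 y=-1 heading=down
step 1 (spin(right)): x=-1 y=-1 heading=left
step 2 (arc(right, 3)): x=-4 y=2 heading=up
no other 2-command option fits: unique.

spin(right), arc(right, 3)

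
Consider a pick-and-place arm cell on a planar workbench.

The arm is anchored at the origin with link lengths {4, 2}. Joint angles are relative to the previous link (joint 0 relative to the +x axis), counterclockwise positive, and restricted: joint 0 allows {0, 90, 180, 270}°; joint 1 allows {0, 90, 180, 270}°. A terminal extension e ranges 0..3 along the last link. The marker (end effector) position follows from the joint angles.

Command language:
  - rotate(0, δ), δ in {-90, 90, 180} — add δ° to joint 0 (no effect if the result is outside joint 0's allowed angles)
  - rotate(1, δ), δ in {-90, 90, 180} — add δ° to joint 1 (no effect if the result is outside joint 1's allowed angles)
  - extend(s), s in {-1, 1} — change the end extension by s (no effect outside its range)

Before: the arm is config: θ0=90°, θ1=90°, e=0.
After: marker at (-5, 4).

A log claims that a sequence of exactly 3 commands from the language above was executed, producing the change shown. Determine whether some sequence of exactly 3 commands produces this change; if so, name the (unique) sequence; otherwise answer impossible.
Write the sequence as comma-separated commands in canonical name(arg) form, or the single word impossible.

extend(1), extend(1), extend(1)

start: config: θ0=90°, θ1=90°, e=0
1. extend(1) → config: θ0=90°, θ1=90°, e=1
2. extend(1) → config: θ0=90°, θ1=90°, e=2
3. extend(1) → config: θ0=90°, θ1=90°, e=3
no rival 3-sequence matches.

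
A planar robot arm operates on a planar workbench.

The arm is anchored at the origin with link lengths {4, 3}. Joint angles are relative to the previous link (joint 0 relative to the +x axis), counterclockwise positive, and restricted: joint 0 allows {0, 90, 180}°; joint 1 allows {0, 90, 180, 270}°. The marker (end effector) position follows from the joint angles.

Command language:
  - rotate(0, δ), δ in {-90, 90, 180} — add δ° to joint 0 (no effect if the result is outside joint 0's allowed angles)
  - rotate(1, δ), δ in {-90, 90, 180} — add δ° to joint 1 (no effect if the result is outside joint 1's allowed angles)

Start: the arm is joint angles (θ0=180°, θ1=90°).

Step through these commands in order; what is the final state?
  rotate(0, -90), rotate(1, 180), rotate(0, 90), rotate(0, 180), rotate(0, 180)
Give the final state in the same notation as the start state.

start: joint angles (θ0=180°, θ1=90°)
t=1 rotate(0, -90) ⇒ joint angles (θ0=90°, θ1=90°)
t=2 rotate(1, 180) ⇒ joint angles (θ0=90°, θ1=270°)
t=3 rotate(0, 90) ⇒ joint angles (θ0=180°, θ1=270°)
t=4 rotate(0, 180) ⇒ joint angles (θ0=0°, θ1=270°)
t=5 rotate(0, 180) ⇒ joint angles (θ0=180°, θ1=270°)

joint angles (θ0=180°, θ1=270°)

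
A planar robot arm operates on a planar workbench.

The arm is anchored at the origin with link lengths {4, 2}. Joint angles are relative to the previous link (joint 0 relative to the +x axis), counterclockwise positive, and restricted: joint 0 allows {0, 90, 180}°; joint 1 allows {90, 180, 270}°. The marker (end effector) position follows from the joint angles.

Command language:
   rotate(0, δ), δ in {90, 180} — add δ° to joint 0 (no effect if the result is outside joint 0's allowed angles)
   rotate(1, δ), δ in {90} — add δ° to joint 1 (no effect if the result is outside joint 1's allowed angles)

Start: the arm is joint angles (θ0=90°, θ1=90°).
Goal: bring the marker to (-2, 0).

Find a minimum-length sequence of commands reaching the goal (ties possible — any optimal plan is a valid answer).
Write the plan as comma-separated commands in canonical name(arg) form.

rotate(1, 90), rotate(0, 90)

initial: joint angles (θ0=90°, θ1=90°)
[1] after rotate(1, 90): joint angles (θ0=90°, θ1=180°)
[2] after rotate(0, 90): joint angles (θ0=180°, θ1=180°)
minimal: 2 command(s), checked below 2.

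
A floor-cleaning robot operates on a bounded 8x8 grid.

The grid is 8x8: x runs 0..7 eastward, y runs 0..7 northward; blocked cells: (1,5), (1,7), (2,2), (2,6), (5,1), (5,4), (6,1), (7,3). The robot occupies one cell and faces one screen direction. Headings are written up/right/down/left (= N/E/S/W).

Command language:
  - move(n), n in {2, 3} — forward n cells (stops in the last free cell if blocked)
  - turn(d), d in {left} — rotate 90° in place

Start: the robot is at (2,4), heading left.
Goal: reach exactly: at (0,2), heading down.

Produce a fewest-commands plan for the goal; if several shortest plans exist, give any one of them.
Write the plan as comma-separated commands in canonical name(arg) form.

t0: at (2,4), heading left
[1] after move(3): at (0,4), heading left
[2] after turn(left): at (0,4), heading down
[3] after move(2): at (0,2), heading down
no 2-step plan works, so 3 is optimal.

move(3), turn(left), move(2)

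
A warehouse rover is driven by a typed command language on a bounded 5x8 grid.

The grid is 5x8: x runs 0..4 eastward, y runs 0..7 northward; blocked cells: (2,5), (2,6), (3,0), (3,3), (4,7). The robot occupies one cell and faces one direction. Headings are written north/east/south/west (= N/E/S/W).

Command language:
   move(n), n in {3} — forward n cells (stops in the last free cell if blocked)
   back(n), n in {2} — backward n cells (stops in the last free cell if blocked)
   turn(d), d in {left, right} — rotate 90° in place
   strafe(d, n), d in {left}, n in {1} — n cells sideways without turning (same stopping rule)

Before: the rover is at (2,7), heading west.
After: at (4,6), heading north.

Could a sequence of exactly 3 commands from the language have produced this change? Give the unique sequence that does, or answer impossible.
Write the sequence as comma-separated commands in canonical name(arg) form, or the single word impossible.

impossible

every 3-command combo misses the target.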